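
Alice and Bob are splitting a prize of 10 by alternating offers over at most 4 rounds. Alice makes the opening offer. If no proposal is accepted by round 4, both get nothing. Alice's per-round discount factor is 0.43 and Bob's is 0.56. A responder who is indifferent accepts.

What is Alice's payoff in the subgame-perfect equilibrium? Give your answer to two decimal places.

5.46

Round 4 (Bob proposes): Alice will accept anything ≥ 0, so Bob offers 0 and keeps 10.
Round 3 (Alice proposes): Bob can get 10 next round, worth 0.56 × 10 = 5.6 now, so Alice offers 5.6, keeping 4.4.
Round 2 (Bob proposes): Alice can get 4.4 next round, worth 0.43 × 4.4 = 1.892 now. Bob offers 1.892 and keeps 10 − 1.892 = 8.108.
Round 1 (Alice proposes): Bob can get 8.108 next round, worth 0.56 × 8.108 = 4.54048 now, so Alice offers 4.54048, keeping 5.45952.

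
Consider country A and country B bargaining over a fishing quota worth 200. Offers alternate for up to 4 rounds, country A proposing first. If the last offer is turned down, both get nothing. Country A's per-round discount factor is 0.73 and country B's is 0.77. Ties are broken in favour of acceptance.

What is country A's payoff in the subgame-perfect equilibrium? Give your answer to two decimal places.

71.86

Round 4 (country B proposes): country A will accept anything ≥ 0, so country B offers 0 and keeps 200.
Round 3 (country A proposes): country B can get 200 next round, worth 0.77 × 200 = 154 now. Country A offers 154 and keeps 200 − 154 = 46.
Round 2 (country B proposes): country A can get 46 next round, worth 0.73 × 46 = 33.58 now. Country B offers 33.58 and keeps 200 − 33.58 = 166.42.
Round 1 (country A proposes): country B can get 166.42 next round, worth 0.77 × 166.42 = 128.1434 now; country A offers that and keeps 71.8566.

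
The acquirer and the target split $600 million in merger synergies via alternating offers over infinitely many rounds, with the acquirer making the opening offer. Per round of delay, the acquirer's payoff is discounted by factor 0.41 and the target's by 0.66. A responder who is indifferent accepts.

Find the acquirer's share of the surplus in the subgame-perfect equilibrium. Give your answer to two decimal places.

279.68

When the acquirer proposes, the target accepts any offer worth at least 0.66 times what the target would get by proposing next round; and vice versa.
This gives x = 600 − 0.66y and y = 600 − 0.41x, where x and y are each side's share when it proposes.
Hence (1 − 0.66·0.41)x = 600(1 − 0.66), i.e. 0.7294·x = 204.
x ≈ 279.6819; the target's share is 600 − x ≈ 320.3181.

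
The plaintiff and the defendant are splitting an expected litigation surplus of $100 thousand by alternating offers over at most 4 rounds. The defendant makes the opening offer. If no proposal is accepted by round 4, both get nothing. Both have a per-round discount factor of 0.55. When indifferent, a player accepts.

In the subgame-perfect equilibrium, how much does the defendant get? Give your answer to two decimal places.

Solve by backward induction from round 4.
Round 4 (the plaintiff proposes): the defendant will accept anything ≥ 0, so the plaintiff offers 0 and keeps 100.
Round 3 (the defendant proposes): the plaintiff can get 100 next round, worth 0.55 × 100 = 55 now; the defendant offers that and keeps 45.
Round 2 (the plaintiff proposes): the defendant can get 45 next round, worth 0.55 × 45 = 24.75 now, so the plaintiff offers 24.75, keeping 75.25.
Round 1 (the defendant proposes): the plaintiff can get 75.25 next round, worth 0.55 × 75.25 = 41.3875 now; the defendant offers that and keeps 58.6125.

58.61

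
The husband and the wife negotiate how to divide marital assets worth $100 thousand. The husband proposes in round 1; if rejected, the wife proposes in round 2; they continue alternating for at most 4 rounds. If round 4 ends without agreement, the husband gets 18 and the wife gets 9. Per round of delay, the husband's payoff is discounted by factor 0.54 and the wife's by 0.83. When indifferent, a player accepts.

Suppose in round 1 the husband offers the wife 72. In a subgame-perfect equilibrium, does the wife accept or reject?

Accept

Work out the wife's continuation value if the offer is rejected.
Round 4 (the wife proposes): the husband gets 18 if talks fail, so the wife offers 18 and keeps 82.
Round 3 (the husband proposes): the wife can get 82 next round, worth 0.83 × 82 = 68.06 now. The husband offers 68.06 and keeps 100 − 68.06 = 31.94.
Round 2 (the wife proposes): the husband can get 31.94 next round, worth 0.54 × 31.94 = 17.2476 now, so the wife offers 17.2476, keeping 82.7524.
So by rejecting in round 1, the wife gets 82.7524 next round, worth 0.83 × 82.7524 = 68.684492 now.
Offer 72 ≥ 68.684492, so the wife accepts.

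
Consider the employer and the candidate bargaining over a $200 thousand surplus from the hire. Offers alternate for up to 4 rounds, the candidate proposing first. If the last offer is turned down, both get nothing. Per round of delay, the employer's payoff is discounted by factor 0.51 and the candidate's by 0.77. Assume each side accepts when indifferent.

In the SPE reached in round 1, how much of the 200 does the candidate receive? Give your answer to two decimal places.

Round 4 (the employer proposes): rejection yields 0 for the candidate; the employer offers 0 and keeps 200.
Round 3 (the candidate proposes): the employer can get 200 next round, worth 0.51 × 200 = 102 now. The candidate offers 102 and keeps 200 − 102 = 98.
Round 2 (the employer proposes): the candidate can get 98 next round, worth 0.77 × 98 = 75.46 now. The employer offers 75.46 and keeps 200 − 75.46 = 124.54.
Round 1 (the candidate proposes): the employer can get 124.54 next round, worth 0.51 × 124.54 = 63.5154 now, so the candidate offers 63.5154, keeping 136.4846.

136.48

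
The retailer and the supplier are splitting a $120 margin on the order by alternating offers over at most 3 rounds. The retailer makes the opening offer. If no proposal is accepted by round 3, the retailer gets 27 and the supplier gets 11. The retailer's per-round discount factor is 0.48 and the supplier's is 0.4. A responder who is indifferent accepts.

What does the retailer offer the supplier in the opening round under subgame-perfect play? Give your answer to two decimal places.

Round 3 (the retailer proposes): the supplier gets 11 if talks fail, so the retailer offers 11 and keeps 109.
Round 2 (the supplier proposes): the retailer can get 109 next round, worth 0.48 × 109 = 52.32 now; the supplier offers that and keeps 67.68.
Round 1 (the retailer proposes): the supplier can get 67.68 next round, worth 0.4 × 67.68 = 27.072 now; the retailer offers that and keeps 92.928.

27.07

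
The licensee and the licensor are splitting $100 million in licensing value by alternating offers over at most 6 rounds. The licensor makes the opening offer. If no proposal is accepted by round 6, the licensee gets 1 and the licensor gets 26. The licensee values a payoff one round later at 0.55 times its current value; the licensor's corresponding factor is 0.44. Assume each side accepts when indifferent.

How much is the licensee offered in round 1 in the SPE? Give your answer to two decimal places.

Round 6 (the licensee proposes): the licensor gets 26 if talks fail, so the licensee offers 26 and keeps 74.
Round 5 (the licensor proposes): the licensee can get 74 next round, worth 0.55 × 74 = 40.7 now; the licensor offers that and keeps 59.3.
Round 4 (the licensee proposes): the licensor can get 59.3 next round, worth 0.44 × 59.3 = 26.092 now; the licensee offers that and keeps 73.908.
Round 3 (the licensor proposes): the licensee can get 73.908 next round, worth 0.55 × 73.908 = 40.6494 now. The licensor offers 40.6494 and keeps 100 − 40.6494 = 59.3506.
Round 2 (the licensee proposes): the licensor can get 59.3506 next round, worth 0.44 × 59.3506 = 26.114264 now; the licensee offers that and keeps 73.885736.
Round 1 (the licensor proposes): the licensee can get 73.885736 next round, worth 0.55 × 73.885736 = 40.6371548 now. The licensor offers 40.6371548 and keeps 100 − 40.6371548 = 59.3628452.

40.64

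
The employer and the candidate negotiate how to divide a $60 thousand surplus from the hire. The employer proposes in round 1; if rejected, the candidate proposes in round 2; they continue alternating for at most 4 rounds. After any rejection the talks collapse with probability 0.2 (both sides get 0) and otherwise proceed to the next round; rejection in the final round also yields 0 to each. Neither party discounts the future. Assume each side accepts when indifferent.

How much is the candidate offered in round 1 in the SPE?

Round 4 (the candidate proposes): rejection yields 0 for the employer; the candidate offers 0 and keeps 60.
Round 3 (the employer proposes): rejecting gives the candidate an expected 0.8 × 60 = 48. The employer offers 48 and keeps 60 − 48 = 12.
Round 2 (the candidate proposes): rejecting gives the employer an expected 0.8 × 12 = 9.6; the candidate offers that and keeps 50.4.
Round 1 (the employer proposes): rejecting gives the candidate an expected 0.8 × 50.4 = 40.32, so the employer offers 40.32, keeping 19.68.

40.32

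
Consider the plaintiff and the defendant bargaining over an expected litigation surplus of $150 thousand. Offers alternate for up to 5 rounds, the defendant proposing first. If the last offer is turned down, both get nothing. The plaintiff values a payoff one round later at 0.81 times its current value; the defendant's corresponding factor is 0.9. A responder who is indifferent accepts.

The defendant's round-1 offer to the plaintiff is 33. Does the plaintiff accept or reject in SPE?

Work out the plaintiff's continuation value if the offer is rejected.
Round 5 (the defendant proposes): rejection yields 0 for the plaintiff; the defendant offers 0 and keeps 150.
Round 4 (the plaintiff proposes): the defendant can get 150 next round, worth 0.9 × 150 = 135 now; the plaintiff offers that and keeps 15.
Round 3 (the defendant proposes): the plaintiff can get 15 next round, worth 0.81 × 15 = 12.15 now. The defendant offers 12.15 and keeps 150 − 12.15 = 137.85.
Round 2 (the plaintiff proposes): the defendant can get 137.85 next round, worth 0.9 × 137.85 = 124.065 now; the plaintiff offers that and keeps 25.935.
So by rejecting in round 1, the plaintiff gets 25.935 next round, worth 0.81 × 25.935 = 21.00735 now.
Offer 33 ≥ 21.00735, so the plaintiff accepts.

Accept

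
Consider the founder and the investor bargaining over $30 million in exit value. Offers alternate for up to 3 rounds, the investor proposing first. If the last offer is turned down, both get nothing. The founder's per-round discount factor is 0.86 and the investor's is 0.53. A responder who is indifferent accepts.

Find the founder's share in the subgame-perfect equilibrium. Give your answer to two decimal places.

12.13

Round 3 (the investor proposes): rejection yields 0 for the founder; the investor offers 0 and keeps 30.
Round 2 (the founder proposes): the investor can get 30 next round, worth 0.53 × 30 = 15.9 now. The founder offers 15.9 and keeps 30 − 15.9 = 14.1.
Round 1 (the investor proposes): the founder can get 14.1 next round, worth 0.86 × 14.1 = 12.126 now; the investor offers that and keeps 17.874.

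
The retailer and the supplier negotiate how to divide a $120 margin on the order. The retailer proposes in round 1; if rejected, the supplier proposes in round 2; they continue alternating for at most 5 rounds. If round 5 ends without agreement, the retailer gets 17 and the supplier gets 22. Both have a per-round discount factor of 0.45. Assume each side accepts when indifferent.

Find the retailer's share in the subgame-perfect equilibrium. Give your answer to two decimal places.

83.38

By backward induction:
Round 5 (the retailer proposes): the supplier gets 22 if talks fail, so the retailer offers 22 and keeps 98.
Round 4 (the supplier proposes): the retailer can get 98 next round, worth 0.45 × 98 = 44.1 now. The supplier offers 44.1 and keeps 120 − 44.1 = 75.9.
Round 3 (the retailer proposes): the supplier can get 75.9 next round, worth 0.45 × 75.9 = 34.155 now. The retailer offers 34.155 and keeps 120 − 34.155 = 85.845.
Round 2 (the supplier proposes): the retailer can get 85.845 next round, worth 0.45 × 85.845 = 38.63025 now; the supplier offers that and keeps 81.36975.
Round 1 (the retailer proposes): the supplier can get 81.36975 next round, worth 0.45 × 81.36975 = 36.6163875 now; the retailer offers that and keeps 83.3836125.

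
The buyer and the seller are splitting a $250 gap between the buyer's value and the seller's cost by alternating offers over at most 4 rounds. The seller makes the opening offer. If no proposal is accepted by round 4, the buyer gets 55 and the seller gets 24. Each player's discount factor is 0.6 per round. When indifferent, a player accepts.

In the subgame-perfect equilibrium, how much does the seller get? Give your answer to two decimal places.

Work backward from the last round.
Round 4 (the buyer proposes): the seller gets 24 if talks fail, so the buyer offers 24 and keeps 226.
Round 3 (the seller proposes): the buyer can get 226 next round, worth 0.6 × 226 = 135.6 now. The seller offers 135.6 and keeps 250 − 135.6 = 114.4.
Round 2 (the buyer proposes): the seller can get 114.4 next round, worth 0.6 × 114.4 = 68.64 now; the buyer offers that and keeps 181.36.
Round 1 (the seller proposes): the buyer can get 181.36 next round, worth 0.6 × 181.36 = 108.816 now. The seller offers 108.816 and keeps 250 − 108.816 = 141.184.

141.18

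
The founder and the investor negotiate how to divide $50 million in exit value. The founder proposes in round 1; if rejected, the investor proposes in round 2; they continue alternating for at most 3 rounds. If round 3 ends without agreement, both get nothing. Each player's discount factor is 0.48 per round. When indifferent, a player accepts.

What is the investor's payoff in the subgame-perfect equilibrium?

Round 3 (the founder proposes): rejection yields 0 for the investor; the founder offers 0 and keeps 50.
Round 2 (the investor proposes): the founder can get 50 next round, worth 0.48 × 50 = 24 now; the investor offers that and keeps 26.
Round 1 (the founder proposes): the investor can get 26 next round, worth 0.48 × 26 = 12.48 now. The founder offers 12.48 and keeps 50 − 12.48 = 37.52.

12.48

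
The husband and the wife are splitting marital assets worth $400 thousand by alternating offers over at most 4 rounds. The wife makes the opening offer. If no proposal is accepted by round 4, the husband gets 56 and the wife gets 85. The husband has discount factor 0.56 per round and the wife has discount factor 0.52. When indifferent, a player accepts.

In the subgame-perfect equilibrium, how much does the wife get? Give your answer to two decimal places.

241.11

Round 4 (the husband proposes): the wife gets 85 if talks fail, so the husband offers 85 and keeps 315.
Round 3 (the wife proposes): the husband can get 315 next round, worth 0.56 × 315 = 176.4 now; the wife offers that and keeps 223.6.
Round 2 (the husband proposes): the wife can get 223.6 next round, worth 0.52 × 223.6 = 116.272 now; the husband offers that and keeps 283.728.
Round 1 (the wife proposes): the husband can get 283.728 next round, worth 0.56 × 283.728 = 158.88768 now, so the wife offers 158.88768, keeping 241.11232.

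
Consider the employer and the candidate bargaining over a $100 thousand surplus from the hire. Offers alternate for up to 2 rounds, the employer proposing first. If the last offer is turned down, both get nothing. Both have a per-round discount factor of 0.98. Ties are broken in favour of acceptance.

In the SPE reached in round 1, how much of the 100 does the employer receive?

2

Round 2 (the candidate proposes): rejection yields 0 for the employer; the candidate offers 0 and keeps 100.
Round 1 (the employer proposes): the candidate can get 100 next round, worth 0.98 × 100 = 98 now. The employer offers 98 and keeps 100 − 98 = 2.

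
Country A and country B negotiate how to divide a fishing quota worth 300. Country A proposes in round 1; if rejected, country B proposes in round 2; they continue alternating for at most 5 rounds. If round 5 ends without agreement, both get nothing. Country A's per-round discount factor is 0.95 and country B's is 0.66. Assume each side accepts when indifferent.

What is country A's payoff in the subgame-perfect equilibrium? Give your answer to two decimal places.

Round 5 (country A proposes): country B will accept anything ≥ 0, so country A offers 0 and keeps 300.
Round 4 (country B proposes): country A can get 300 next round, worth 0.95 × 300 = 285 now; country B offers that and keeps 15.
Round 3 (country A proposes): country B can get 15 next round, worth 0.66 × 15 = 9.9 now. Country A offers 9.9 and keeps 300 − 9.9 = 290.1.
Round 2 (country B proposes): country A can get 290.1 next round, worth 0.95 × 290.1 = 275.595 now, so country B offers 275.595, keeping 24.405.
Round 1 (country A proposes): country B can get 24.405 next round, worth 0.66 × 24.405 = 16.1073 now; country A offers that and keeps 283.8927.

283.89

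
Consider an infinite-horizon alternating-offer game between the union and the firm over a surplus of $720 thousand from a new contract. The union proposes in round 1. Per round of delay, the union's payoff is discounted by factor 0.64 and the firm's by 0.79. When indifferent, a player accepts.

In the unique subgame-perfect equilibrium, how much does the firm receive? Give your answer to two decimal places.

414.17

When the union proposes, the firm accepts any offer worth at least 0.79 times what the firm would get by proposing next round; and vice versa.
This gives x = 720 − 0.79y and y = 720 − 0.64x, where x and y are each side's share when it proposes.
Hence (1 − 0.79·0.64)x = 720(1 − 0.79), i.e. 0.4944·x = 151.2.
x ≈ 305.8252; the firm's share is 720 − x ≈ 414.1748.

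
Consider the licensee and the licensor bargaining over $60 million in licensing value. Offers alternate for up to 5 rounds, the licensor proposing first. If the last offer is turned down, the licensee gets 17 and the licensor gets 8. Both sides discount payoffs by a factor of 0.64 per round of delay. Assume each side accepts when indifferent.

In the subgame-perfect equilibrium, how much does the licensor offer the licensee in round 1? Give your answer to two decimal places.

Round 5 (the licensor proposes): the licensee gets 17 if talks fail, so the licensor offers 17 and keeps 43.
Round 4 (the licensee proposes): the licensor can get 43 next round, worth 0.64 × 43 = 27.52 now, so the licensee offers 27.52, keeping 32.48.
Round 3 (the licensor proposes): the licensee can get 32.48 next round, worth 0.64 × 32.48 = 20.7872 now. The licensor offers 20.7872 and keeps 60 − 20.7872 = 39.2128.
Round 2 (the licensee proposes): the licensor can get 39.2128 next round, worth 0.64 × 39.2128 = 25.096192 now; the licensee offers that and keeps 34.903808.
Round 1 (the licensor proposes): the licensee can get 34.903808 next round, worth 0.64 × 34.903808 = 22.33843712 now; the licensor offers that and keeps 37.66156288.

22.34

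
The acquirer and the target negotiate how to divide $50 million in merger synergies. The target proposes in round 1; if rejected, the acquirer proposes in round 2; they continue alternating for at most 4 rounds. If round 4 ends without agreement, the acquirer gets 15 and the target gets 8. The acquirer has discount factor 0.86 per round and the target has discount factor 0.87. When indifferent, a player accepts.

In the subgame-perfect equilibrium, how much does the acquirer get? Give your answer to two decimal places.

Work backward from the last round.
Round 4 (the acquirer proposes): the target gets 8 if talks fail, so the acquirer offers 8 and keeps 42.
Round 3 (the target proposes): the acquirer can get 42 next round, worth 0.86 × 42 = 36.12 now; the target offers that and keeps 13.88.
Round 2 (the acquirer proposes): the target can get 13.88 next round, worth 0.87 × 13.88 = 12.0756 now. The acquirer offers 12.0756 and keeps 50 − 12.0756 = 37.9244.
Round 1 (the target proposes): the acquirer can get 37.9244 next round, worth 0.86 × 37.9244 = 32.614984 now, so the target offers 32.614984, keeping 17.385016.

32.61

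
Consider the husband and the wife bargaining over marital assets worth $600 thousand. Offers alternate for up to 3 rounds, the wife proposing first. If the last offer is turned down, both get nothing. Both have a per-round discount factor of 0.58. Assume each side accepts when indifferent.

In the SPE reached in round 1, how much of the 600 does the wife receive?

Round 3 (the wife proposes): rejection yields 0 for the husband; the wife offers 0 and keeps 600.
Round 2 (the husband proposes): the wife can get 600 next round, worth 0.58 × 600 = 348 now, so the husband offers 348, keeping 252.
Round 1 (the wife proposes): the husband can get 252 next round, worth 0.58 × 252 = 146.16 now. The wife offers 146.16 and keeps 600 − 146.16 = 453.84.

453.84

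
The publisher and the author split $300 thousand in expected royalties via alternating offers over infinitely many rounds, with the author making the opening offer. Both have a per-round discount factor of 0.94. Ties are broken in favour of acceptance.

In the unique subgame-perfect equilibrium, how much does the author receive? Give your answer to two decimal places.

154.64

In a stationary SPE each proposer offers the other exactly their discounted continuation value.
If the author keeps x when proposing and the publisher keeps y when proposing, then x = 300 − 0.94y and y = 300 − 0.94x.
Solving: x = 300(1 − 0.94) / (1 − 0.94·0.94) = 18 / 0.1164 ≈ 154.6392.
The publisher gets 300 − 154.6392 ≈ 145.3608.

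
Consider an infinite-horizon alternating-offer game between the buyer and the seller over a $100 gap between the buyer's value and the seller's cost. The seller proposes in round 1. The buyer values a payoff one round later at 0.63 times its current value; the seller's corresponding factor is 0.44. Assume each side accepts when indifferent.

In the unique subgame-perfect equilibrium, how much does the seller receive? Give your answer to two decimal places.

51.19

In a stationary SPE each proposer offers the other exactly their discounted continuation value.
If the seller keeps x when proposing and the buyer keeps y when proposing, then x = 100 − 0.63y and y = 100 − 0.44x.
Solving: x = 100(1 − 0.63) / (1 − 0.44·0.63) = 37 / 0.7228 ≈ 51.1898.
The buyer gets 100 − 51.1898 ≈ 48.8102.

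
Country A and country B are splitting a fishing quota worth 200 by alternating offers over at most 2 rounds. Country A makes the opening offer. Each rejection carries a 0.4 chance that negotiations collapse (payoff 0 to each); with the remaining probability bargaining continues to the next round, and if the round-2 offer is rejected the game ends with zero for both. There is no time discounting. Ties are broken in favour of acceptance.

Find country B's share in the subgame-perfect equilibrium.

By backward induction:
Round 2 (country B proposes): country A will accept anything ≥ 0, so country B offers 0 and keeps 200.
Round 1 (country A proposes): rejecting gives country B an expected 0.6 × 200 = 120; country A offers that and keeps 80.

120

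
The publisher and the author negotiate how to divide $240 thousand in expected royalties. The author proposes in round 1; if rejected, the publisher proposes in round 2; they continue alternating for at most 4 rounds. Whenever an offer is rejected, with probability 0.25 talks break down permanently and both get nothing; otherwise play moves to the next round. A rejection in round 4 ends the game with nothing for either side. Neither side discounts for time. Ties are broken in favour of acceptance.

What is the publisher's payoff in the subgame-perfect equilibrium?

146.25

Round 4 (the publisher proposes): rejection yields 0 for the author; the publisher offers 0 and keeps 240.
Round 3 (the author proposes): rejecting gives the publisher an expected 0.75 × 240 = 180, so the author offers 180, keeping 60.
Round 2 (the publisher proposes): rejecting gives the author an expected 0.75 × 60 = 45; the publisher offers that and keeps 195.
Round 1 (the author proposes): rejecting gives the publisher an expected 0.75 × 195 = 146.25; the author offers that and keeps 93.75.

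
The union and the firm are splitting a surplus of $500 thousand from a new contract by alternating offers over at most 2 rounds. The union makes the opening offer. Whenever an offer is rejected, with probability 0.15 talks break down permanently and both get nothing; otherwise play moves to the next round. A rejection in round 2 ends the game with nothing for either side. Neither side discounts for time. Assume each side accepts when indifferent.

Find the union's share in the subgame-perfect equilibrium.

75

Round 2 (the firm proposes): rejection yields 0 for the union; the firm offers 0 and keeps 500.
Round 1 (the union proposes): rejecting gives the firm an expected 0.85 × 500 = 425, so the union offers 425, keeping 75.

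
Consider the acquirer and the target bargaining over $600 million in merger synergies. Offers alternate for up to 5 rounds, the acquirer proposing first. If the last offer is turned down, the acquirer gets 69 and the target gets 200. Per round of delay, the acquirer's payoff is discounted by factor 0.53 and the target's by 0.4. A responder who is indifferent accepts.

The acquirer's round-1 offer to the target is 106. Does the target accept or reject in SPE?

Round 5 (the acquirer proposes): the target gets 200 if talks fail, so the acquirer offers 200 and keeps 400.
Round 4 (the target proposes): the acquirer can get 400 next round, worth 0.53 × 400 = 212 now; the target offers that and keeps 388.
Round 3 (the acquirer proposes): the target can get 388 next round, worth 0.4 × 388 = 155.2 now; the acquirer offers that and keeps 444.8.
Round 2 (the target proposes): the acquirer can get 444.8 next round, worth 0.53 × 444.8 = 235.744 now; the target offers that and keeps 364.256.
So by rejecting in round 1, the target gets 364.256 next round, worth 0.4 × 364.256 = 145.7024 now.
Offer 106 < 145.7024, so the target rejects.

Reject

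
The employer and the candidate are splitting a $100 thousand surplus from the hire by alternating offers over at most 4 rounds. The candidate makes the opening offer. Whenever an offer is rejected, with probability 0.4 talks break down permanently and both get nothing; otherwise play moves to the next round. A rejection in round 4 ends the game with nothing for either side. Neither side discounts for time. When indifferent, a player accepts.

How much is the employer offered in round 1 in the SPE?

45.6

By backward induction:
Round 4 (the employer proposes): the candidate will accept anything ≥ 0, so the employer offers 0 and keeps 100.
Round 3 (the candidate proposes): rejecting gives the employer an expected 0.6 × 100 = 60; the candidate offers that and keeps 40.
Round 2 (the employer proposes): rejecting gives the candidate an expected 0.6 × 40 = 24, so the employer offers 24, keeping 76.
Round 1 (the candidate proposes): rejecting gives the employer an expected 0.6 × 76 = 45.6, so the candidate offers 45.6, keeping 54.4.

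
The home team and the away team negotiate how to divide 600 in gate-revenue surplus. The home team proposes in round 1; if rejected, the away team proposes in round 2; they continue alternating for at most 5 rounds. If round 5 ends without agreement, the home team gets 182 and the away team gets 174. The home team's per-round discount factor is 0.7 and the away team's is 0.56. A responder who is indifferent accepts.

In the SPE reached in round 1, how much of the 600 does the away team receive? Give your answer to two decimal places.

167.05

Work backward from the last round.
Round 5 (the home team proposes): the away team gets 174 if talks fail, so the home team offers 174 and keeps 426.
Round 4 (the away team proposes): the home team can get 426 next round, worth 0.7 × 426 = 298.2 now, so the away team offers 298.2, keeping 301.8.
Round 3 (the home team proposes): the away team can get 301.8 next round, worth 0.56 × 301.8 = 169.008 now; the home team offers that and keeps 430.992.
Round 2 (the away team proposes): the home team can get 430.992 next round, worth 0.7 × 430.992 = 301.6944 now. The away team offers 301.6944 and keeps 600 − 301.6944 = 298.3056.
Round 1 (the home team proposes): the away team can get 298.3056 next round, worth 0.56 × 298.3056 = 167.051136 now. The home team offers 167.051136 and keeps 600 − 167.051136 = 432.948864.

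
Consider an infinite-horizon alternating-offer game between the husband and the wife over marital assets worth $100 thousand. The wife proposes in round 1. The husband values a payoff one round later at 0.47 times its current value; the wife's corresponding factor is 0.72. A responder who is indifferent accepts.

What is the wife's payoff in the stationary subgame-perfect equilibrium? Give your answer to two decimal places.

In a stationary SPE each proposer offers the other exactly their discounted continuation value.
If the wife keeps x when proposing and the husband keeps y when proposing, then x = 100 − 0.47y and y = 100 − 0.72x.
Solving: x = 100(1 − 0.47) / (1 − 0.72·0.47) = 53 / 0.6616 ≈ 80.1088.
The husband gets 100 − 80.1088 ≈ 19.8912.

80.11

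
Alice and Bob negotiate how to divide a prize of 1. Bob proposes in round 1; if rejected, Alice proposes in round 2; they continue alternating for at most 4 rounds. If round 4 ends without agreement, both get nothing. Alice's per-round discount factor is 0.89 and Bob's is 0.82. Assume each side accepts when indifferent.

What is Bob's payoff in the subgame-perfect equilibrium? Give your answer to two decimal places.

0.19

Solve by backward induction from round 4.
Round 4 (Alice proposes): rejection yields 0 for Bob; Alice offers 0 and keeps 1.
Round 3 (Bob proposes): Alice can get 1 next round, worth 0.89 × 1 = 0.89 now; Bob offers that and keeps 0.11.
Round 2 (Alice proposes): Bob can get 0.11 next round, worth 0.82 × 0.11 = 0.0902 now; Alice offers that and keeps 0.9098.
Round 1 (Bob proposes): Alice can get 0.9098 next round, worth 0.89 × 0.9098 = 0.809722 now; Bob offers that and keeps 0.190278.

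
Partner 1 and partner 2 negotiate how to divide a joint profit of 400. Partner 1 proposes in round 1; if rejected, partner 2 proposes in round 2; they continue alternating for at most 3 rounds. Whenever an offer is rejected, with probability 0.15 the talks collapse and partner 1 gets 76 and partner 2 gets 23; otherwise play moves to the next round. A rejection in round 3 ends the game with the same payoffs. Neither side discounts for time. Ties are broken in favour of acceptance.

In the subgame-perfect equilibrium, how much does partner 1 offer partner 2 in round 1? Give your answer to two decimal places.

61.38

By backward induction:
Round 3 (partner 1 proposes): partner 2 gets 23 if talks fail, so partner 1 offers 23 and keeps 377.
Round 2 (partner 2 proposes): rejecting gives partner 1 an expected 0.85 × 377 + 0.15 × 76 = 331.85. Partner 2 offers 331.85 and keeps 400 − 331.85 = 68.15.
Round 1 (partner 1 proposes): rejecting gives partner 2 an expected 0.85 × 68.15 + 0.15 × 23 = 61.3775. Partner 1 offers 61.3775 and keeps 400 − 61.3775 = 338.6225.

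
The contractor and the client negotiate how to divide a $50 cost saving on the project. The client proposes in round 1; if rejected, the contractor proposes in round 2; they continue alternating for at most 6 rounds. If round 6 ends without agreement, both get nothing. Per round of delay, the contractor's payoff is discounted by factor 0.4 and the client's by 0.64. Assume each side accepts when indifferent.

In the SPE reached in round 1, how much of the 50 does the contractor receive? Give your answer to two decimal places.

10.35

Round 6 (the contractor proposes): rejection yields 0 for the client; the contractor offers 0 and keeps 50.
Round 5 (the client proposes): the contractor can get 50 next round, worth 0.4 × 50 = 20 now, so the client offers 20, keeping 30.
Round 4 (the contractor proposes): the client can get 30 next round, worth 0.64 × 30 = 19.2 now; the contractor offers that and keeps 30.8.
Round 3 (the client proposes): the contractor can get 30.8 next round, worth 0.4 × 30.8 = 12.32 now, so the client offers 12.32, keeping 37.68.
Round 2 (the contractor proposes): the client can get 37.68 next round, worth 0.64 × 37.68 = 24.1152 now; the contractor offers that and keeps 25.8848.
Round 1 (the client proposes): the contractor can get 25.8848 next round, worth 0.4 × 25.8848 = 10.35392 now. The client offers 10.35392 and keeps 50 − 10.35392 = 39.64608.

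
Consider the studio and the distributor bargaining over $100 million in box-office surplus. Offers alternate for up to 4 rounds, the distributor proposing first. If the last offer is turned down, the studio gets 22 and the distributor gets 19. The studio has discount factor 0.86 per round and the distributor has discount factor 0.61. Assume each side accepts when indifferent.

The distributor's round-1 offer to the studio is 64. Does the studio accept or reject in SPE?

Round 4 (the studio proposes): the distributor gets 19 if talks fail, so the studio offers 19 and keeps 81.
Round 3 (the distributor proposes): the studio can get 81 next round, worth 0.86 × 81 = 69.66 now. The distributor offers 69.66 and keeps 100 − 69.66 = 30.34.
Round 2 (the studio proposes): the distributor can get 30.34 next round, worth 0.61 × 30.34 = 18.5074 now, so the studio offers 18.5074, keeping 81.4926.
So by rejecting in round 1, the studio gets 81.4926 next round, worth 0.86 × 81.4926 = 70.083636 now.
Offer 64 < 70.083636, so the studio rejects.

Reject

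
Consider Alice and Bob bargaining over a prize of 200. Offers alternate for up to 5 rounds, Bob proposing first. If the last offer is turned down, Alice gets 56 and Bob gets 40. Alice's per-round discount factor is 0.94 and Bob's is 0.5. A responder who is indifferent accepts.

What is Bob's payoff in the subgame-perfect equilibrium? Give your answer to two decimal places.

49.45

Work backward from the last round.
Round 5 (Bob proposes): Alice gets 56 if talks fail, so Bob offers 56 and keeps 144.
Round 4 (Alice proposes): Bob can get 144 next round, worth 0.5 × 144 = 72 now; Alice offers that and keeps 128.
Round 3 (Bob proposes): Alice can get 128 next round, worth 0.94 × 128 = 120.32 now, so Bob offers 120.32, keeping 79.68.
Round 2 (Alice proposes): Bob can get 79.68 next round, worth 0.5 × 79.68 = 39.84 now, so Alice offers 39.84, keeping 160.16.
Round 1 (Bob proposes): Alice can get 160.16 next round, worth 0.94 × 160.16 = 150.5504 now. Bob offers 150.5504 and keeps 200 − 150.5504 = 49.4496.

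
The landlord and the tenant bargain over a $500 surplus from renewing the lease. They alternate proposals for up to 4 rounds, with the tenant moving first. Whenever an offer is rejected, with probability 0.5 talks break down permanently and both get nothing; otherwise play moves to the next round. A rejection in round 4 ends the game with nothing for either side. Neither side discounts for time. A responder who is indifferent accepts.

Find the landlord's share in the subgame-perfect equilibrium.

Round 4 (the landlord proposes): the tenant will accept anything ≥ 0, so the landlord offers 0 and keeps 500.
Round 3 (the tenant proposes): rejecting gives the landlord an expected 0.5 × 500 = 250; the tenant offers that and keeps 250.
Round 2 (the landlord proposes): rejecting gives the tenant an expected 0.5 × 250 = 125, so the landlord offers 125, keeping 375.
Round 1 (the tenant proposes): rejecting gives the landlord an expected 0.5 × 375 = 187.5. The tenant offers 187.5 and keeps 500 − 187.5 = 312.5.

187.5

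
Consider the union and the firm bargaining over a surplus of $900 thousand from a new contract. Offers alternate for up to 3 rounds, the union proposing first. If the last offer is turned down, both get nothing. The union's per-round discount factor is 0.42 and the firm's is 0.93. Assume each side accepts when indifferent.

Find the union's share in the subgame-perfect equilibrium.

Round 3 (the union proposes): rejection yields 0 for the firm; the union offers 0 and keeps 900.
Round 2 (the firm proposes): the union can get 900 next round, worth 0.42 × 900 = 378 now; the firm offers that and keeps 522.
Round 1 (the union proposes): the firm can get 522 next round, worth 0.93 × 522 = 485.46 now, so the union offers 485.46, keeping 414.54.

414.54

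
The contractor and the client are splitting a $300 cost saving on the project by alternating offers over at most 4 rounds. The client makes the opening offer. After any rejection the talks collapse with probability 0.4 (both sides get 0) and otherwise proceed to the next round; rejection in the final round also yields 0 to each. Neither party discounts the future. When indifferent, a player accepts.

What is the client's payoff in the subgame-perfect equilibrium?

163.2

Round 4 (the contractor proposes): rejection yields 0 for the client; the contractor offers 0 and keeps 300.
Round 3 (the client proposes): rejecting gives the contractor an expected 0.6 × 300 = 180; the client offers that and keeps 120.
Round 2 (the contractor proposes): rejecting gives the client an expected 0.6 × 120 = 72. The contractor offers 72 and keeps 300 − 72 = 228.
Round 1 (the client proposes): rejecting gives the contractor an expected 0.6 × 228 = 136.8, so the client offers 136.8, keeping 163.2.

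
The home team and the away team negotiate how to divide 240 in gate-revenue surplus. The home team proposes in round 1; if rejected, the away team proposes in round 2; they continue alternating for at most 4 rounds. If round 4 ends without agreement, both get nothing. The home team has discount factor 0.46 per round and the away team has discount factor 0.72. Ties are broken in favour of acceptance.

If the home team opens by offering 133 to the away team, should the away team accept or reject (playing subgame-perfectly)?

Round 4 (the away team proposes): rejection yields 0 for the home team; the away team offers 0 and keeps 240.
Round 3 (the home team proposes): the away team can get 240 next round, worth 0.72 × 240 = 172.8 now; the home team offers that and keeps 67.2.
Round 2 (the away team proposes): the home team can get 67.2 next round, worth 0.46 × 67.2 = 30.912 now. The away team offers 30.912 and keeps 240 − 30.912 = 209.088.
So by rejecting in round 1, the away team gets 209.088 next round, worth 0.72 × 209.088 = 150.54336 now.
Offer 133 < 150.54336, so the away team rejects.

Reject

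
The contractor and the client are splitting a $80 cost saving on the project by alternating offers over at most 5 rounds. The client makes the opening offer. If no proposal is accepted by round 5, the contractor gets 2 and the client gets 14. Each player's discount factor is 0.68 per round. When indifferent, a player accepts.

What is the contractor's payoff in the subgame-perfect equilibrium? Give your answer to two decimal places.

25.89

Round 5 (the client proposes): the contractor gets 2 if talks fail, so the client offers 2 and keeps 78.
Round 4 (the contractor proposes): the client can get 78 next round, worth 0.68 × 78 = 53.04 now; the contractor offers that and keeps 26.96.
Round 3 (the client proposes): the contractor can get 26.96 next round, worth 0.68 × 26.96 = 18.3328 now. The client offers 18.3328 and keeps 80 − 18.3328 = 61.6672.
Round 2 (the contractor proposes): the client can get 61.6672 next round, worth 0.68 × 61.6672 = 41.933696 now. The contractor offers 41.933696 and keeps 80 − 41.933696 = 38.066304.
Round 1 (the client proposes): the contractor can get 38.066304 next round, worth 0.68 × 38.066304 = 25.88508672 now, so the client offers 25.88508672, keeping 54.11491328.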